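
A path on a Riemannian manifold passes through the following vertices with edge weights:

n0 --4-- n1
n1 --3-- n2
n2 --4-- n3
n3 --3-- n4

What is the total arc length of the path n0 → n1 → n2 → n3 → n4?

Arc length = 4 + 3 + 4 + 3 = 14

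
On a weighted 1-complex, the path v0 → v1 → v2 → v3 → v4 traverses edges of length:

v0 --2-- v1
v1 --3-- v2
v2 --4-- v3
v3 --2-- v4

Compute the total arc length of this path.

Arc length = 2 + 3 + 4 + 2 = 11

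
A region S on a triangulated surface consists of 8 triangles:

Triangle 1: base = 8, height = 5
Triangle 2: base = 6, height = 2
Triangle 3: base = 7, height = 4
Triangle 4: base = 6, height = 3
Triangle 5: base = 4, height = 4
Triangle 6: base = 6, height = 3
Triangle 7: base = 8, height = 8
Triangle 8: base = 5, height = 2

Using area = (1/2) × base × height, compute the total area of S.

(1/2)×8×5 + (1/2)×6×2 + (1/2)×7×4 + (1/2)×6×3 + (1/2)×4×4 + (1/2)×6×3 + (1/2)×8×8 + (1/2)×5×2 = 103.0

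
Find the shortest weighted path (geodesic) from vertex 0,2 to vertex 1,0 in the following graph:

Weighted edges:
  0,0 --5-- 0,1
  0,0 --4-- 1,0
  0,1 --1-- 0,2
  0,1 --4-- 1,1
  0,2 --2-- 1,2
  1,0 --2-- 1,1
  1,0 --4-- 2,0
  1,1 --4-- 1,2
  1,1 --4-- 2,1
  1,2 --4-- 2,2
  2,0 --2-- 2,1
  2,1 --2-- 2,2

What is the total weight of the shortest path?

Shortest path: 0,2 → 0,1 → 1,1 → 1,0, total weight = 7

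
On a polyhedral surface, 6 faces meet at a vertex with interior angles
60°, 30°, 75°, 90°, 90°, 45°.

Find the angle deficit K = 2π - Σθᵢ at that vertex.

Sum of angles = 390°. K = 360° - 390° = -30° = -π/6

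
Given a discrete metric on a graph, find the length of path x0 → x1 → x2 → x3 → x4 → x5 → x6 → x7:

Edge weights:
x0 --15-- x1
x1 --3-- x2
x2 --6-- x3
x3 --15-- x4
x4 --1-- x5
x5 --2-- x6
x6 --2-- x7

Arc length = 15 + 3 + 6 + 15 + 1 + 2 + 2 = 44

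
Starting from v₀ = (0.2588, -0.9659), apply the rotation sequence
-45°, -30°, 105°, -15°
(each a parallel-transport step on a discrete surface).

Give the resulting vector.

Total rotation: (-45°) + (-30°) + 105° + (-15°) = 15°. Final vector: (0.5000, -0.8660)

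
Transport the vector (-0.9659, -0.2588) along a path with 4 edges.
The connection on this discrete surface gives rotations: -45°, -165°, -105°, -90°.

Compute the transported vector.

Total rotation: (-45°) + (-165°) + (-105°) + (-90°) = -405° ≡ -45° (mod 360°). Final vector: (-0.8660, 0.5000)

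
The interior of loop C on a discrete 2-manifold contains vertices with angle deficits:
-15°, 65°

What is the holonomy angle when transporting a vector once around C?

Holonomy = total enclosed curvature = (-15°) + 65° = 50°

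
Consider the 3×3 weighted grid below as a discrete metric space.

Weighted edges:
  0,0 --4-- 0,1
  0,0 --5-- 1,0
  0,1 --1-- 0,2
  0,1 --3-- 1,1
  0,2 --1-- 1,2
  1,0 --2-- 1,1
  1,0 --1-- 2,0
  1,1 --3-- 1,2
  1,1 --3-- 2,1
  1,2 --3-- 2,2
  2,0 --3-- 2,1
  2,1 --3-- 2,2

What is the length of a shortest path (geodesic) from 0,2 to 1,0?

Shortest path: 0,2 → 0,1 → 1,1 → 1,0, total weight = 6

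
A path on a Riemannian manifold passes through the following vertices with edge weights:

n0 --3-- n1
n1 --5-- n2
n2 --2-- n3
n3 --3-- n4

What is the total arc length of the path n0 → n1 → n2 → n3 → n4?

Arc length = 3 + 5 + 2 + 3 = 13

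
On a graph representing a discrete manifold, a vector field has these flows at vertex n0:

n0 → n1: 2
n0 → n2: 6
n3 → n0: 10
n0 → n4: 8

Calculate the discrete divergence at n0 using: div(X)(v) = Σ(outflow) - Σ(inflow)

Divergence = sum of outgoing flows = 2 + 6 + (-10) + 8 = 6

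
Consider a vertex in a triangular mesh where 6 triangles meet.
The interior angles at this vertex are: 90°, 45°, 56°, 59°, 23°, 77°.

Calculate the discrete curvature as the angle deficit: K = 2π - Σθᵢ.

Sum of angles = 350°. K = 360° - 350° = 10° = π/18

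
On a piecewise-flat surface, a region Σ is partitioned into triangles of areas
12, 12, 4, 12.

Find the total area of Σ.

12 + 12 + 4 + 12 = 40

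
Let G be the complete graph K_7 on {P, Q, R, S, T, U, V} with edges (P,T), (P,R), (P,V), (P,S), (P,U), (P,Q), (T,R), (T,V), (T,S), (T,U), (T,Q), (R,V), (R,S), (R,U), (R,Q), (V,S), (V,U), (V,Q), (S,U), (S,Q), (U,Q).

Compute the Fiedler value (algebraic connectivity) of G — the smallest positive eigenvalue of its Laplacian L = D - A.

For the complete graph K_n, L = nI − J (J = all-ones matrix). J has eigenvalues n (once, eigenvector 𝟙) and 0 (multiplicity n−1), so L has eigenvalues 0 (once) and n (multiplicity n−1). Here n = 7: eigenvalue 0 once and 7 with multiplicity 6.
Laplacian eigenvalues: [0.0, 7.0, 7.0, 7.0, 7.0, 7.0, 7.0]. Algebraic connectivity (smallest non-zero eigenvalue) = 7.0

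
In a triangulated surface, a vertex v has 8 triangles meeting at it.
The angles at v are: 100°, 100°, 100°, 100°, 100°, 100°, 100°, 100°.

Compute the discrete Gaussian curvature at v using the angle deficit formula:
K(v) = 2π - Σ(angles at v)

Sum of angles = 800°. K = 360° - 800° = -440°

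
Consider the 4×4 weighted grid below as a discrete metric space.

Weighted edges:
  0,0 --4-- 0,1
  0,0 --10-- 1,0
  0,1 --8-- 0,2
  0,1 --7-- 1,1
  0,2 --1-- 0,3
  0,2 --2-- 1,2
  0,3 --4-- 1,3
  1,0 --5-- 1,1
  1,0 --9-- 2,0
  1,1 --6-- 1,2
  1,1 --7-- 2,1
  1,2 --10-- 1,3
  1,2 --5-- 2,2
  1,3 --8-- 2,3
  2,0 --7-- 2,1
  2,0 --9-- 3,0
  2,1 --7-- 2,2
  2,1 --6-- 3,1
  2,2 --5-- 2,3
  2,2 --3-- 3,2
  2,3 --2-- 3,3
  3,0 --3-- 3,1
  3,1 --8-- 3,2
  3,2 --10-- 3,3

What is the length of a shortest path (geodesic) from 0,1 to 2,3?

Shortest path: 0,1 → 0,2 → 1,2 → 2,2 → 2,3, total weight = 20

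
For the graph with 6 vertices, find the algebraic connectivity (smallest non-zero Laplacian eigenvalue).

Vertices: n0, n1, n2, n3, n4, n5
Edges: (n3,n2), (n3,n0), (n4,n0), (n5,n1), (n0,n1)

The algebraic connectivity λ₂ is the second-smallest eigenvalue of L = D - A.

Degrees: deg(n0) = 3, deg(n1) = 2, deg(n2) = 1, deg(n3) = 2, deg(n4) = 1, deg(n5) = 1.
L = D − A with rows/columns ordered (n0, n1, n2, n3, n4, n5):
  [ 3, -1,  0, -1, -1,  0]
  [-1,  2,  0,  0,  0, -1]
  [ 0,  0,  1, -1,  0,  0]
  [-1,  0, -1,  2,  0,  0]
  [-1,  0,  0,  0,  1,  0]
  [ 0, -1,  0,  0,  0,  1]
Characteristic polynomial: det(λI − L) = λ(λ² − 3λ + 1)(λ² − 5λ + 3)(λ − 2).
Roots: λ = 0; (λ² − 3λ + 1) = 0 ⇒ λ = (3 ± √5)/2 ≈ 0.382, 2.618; (λ² − 5λ + 3) = 0 ⇒ λ = (5 ± √13)/2 ≈ 0.6972, 4.3028; (λ − 2) = 0 ⇒ λ = 2.
(Check: the roots sum (with multiplicity) to 10, matching trace L = Σdeg = 2·5 = 10.)
Laplacian eigenvalues: [0.0, 0.382, 0.6972, 2.0, 2.618, 4.3028]. Algebraic connectivity (smallest non-zero eigenvalue) = 0.382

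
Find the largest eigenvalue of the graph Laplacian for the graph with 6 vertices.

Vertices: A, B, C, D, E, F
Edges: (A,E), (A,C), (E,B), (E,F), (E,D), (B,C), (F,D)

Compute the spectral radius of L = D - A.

Degrees: deg(A) = 2, deg(B) = 2, deg(C) = 2, deg(D) = 2, deg(E) = 4, deg(F) = 2.
L = D − A with rows/columns ordered (A, B, C, D, E, F):
  [ 2,  0, -1,  0, -1,  0]
  [ 0,  2, -1,  0, -1,  0]
  [-1, -1,  2,  0,  0,  0]
  [ 0,  0,  0,  2, -1, -1]
  [-1, -1,  0, -1,  4, -1]
  [ 0,  0,  0, -1, -1,  2]
Characteristic polynomial: det(λI − L) = λ(λ² − 6λ + 4)(λ − 2)(λ − 3)².
Roots: λ = 0; (λ² − 6λ + 4) = 0 ⇒ λ = 3 ± √5 ≈ 0.7639, 5.2361; (λ − 2) = 0 ⇒ λ = 2; (λ − 3) = 0 ⇒ λ = 3 (multiplicity 2).
(Check: the roots sum (with multiplicity) to 14, matching trace L = Σdeg = 2·7 = 14.)
Laplacian eigenvalues: [0.0, 0.7639, 2.0, 3.0, 3.0, 5.2361]. Largest eigenvalue (spectral radius) = 5.2361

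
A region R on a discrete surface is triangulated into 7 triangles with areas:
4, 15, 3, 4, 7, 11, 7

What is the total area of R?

4 + 15 + 3 + 4 + 7 + 11 + 7 = 51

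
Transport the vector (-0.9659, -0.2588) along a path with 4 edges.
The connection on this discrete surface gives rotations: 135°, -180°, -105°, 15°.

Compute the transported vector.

Total rotation: 135° + (-180°) + (-105°) + 15° = -135°. Final vector: (0.5000, 0.8660)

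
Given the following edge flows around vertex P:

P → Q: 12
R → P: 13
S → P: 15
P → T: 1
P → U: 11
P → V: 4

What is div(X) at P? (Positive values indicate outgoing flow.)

Divergence = sum of outgoing flows = 12 + (-13) + (-15) + 1 + 11 + 4 = 0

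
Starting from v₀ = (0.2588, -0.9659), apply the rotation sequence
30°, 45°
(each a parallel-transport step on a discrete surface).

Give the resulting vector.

Total rotation: 30° + 45° = 75°. Final vector: (1, 0)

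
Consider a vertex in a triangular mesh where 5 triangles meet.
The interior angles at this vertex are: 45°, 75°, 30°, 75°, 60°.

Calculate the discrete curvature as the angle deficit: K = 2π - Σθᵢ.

Sum of angles = 285°. K = 360° - 285° = 75° = 5π/12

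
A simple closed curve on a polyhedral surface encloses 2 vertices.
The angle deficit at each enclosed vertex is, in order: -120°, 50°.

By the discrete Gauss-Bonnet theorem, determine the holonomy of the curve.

Holonomy = total enclosed curvature = (-120°) + 50° = -70°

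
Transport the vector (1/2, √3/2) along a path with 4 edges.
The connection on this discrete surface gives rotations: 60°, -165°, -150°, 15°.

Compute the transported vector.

Total rotation: 60° + (-165°) + (-150°) + 15° = -240° ≡ 120° (mod 360°). Final vector: (-1, 0)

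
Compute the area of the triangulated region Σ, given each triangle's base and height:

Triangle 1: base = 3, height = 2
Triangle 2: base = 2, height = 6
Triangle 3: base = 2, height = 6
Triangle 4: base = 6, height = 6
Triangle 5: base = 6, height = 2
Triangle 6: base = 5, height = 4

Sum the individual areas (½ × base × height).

(1/2)×3×2 + (1/2)×2×6 + (1/2)×2×6 + (1/2)×6×6 + (1/2)×6×2 + (1/2)×5×4 = 49.0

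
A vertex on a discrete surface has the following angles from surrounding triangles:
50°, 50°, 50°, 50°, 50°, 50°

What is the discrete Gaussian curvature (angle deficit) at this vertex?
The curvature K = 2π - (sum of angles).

Sum of angles = 300°. K = 360° - 300° = 60°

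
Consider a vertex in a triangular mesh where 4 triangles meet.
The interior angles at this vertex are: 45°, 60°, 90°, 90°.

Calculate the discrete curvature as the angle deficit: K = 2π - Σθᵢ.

Sum of angles = 285°. K = 360° - 285° = 75° = 5π/12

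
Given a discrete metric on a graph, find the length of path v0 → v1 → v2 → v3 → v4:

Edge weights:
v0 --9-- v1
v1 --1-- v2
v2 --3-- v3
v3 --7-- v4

Arc length = 9 + 1 + 3 + 7 = 20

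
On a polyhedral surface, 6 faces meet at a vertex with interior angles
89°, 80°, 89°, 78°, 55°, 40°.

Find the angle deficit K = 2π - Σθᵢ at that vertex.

Sum of angles = 431°. K = 360° - 431° = -71° = -71π/180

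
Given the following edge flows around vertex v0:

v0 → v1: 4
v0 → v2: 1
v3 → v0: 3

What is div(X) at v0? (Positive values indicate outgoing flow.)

Divergence = sum of outgoing flows = 4 + 1 + (-3) = 2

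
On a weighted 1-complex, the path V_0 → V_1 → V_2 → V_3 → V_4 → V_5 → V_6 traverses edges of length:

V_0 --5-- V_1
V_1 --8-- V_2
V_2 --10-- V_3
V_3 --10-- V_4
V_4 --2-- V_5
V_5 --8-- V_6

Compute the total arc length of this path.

Arc length = 5 + 8 + 10 + 10 + 2 + 8 = 43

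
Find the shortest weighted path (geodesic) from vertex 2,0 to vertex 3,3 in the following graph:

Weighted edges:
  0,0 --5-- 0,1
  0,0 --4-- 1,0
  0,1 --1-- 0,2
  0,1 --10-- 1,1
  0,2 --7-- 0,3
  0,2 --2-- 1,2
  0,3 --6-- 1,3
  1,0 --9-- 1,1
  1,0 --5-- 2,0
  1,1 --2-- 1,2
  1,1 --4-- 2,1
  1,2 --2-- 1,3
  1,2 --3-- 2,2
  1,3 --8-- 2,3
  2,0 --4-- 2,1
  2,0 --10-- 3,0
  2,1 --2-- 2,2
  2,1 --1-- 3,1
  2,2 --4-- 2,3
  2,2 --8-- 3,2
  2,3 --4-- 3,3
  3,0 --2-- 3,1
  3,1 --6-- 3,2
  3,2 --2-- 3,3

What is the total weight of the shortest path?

Shortest path: 2,0 → 2,1 → 3,1 → 3,2 → 3,3, total weight = 13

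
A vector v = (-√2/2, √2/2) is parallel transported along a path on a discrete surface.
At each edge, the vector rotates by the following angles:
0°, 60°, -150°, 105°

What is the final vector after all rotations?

Total rotation: 0° + 60° + (-150°) + 105° = 15°. Final vector: (-0.8660, 0.5000)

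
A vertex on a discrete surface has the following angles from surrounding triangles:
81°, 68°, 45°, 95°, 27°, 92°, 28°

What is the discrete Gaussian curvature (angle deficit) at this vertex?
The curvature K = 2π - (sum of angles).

Sum of angles = 436°. K = 360° - 436° = -76° = -19π/45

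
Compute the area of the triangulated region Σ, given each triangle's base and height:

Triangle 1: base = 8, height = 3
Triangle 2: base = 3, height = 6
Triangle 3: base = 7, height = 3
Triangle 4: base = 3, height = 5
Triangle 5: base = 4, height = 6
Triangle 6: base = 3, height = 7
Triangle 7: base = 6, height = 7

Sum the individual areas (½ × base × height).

(1/2)×8×3 + (1/2)×3×6 + (1/2)×7×3 + (1/2)×3×5 + (1/2)×4×6 + (1/2)×3×7 + (1/2)×6×7 = 82.5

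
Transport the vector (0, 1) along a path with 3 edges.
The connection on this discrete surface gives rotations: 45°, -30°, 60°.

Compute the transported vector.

Total rotation: 45° + (-30°) + 60° = 75°. Final vector: (-0.9659, 0.2588)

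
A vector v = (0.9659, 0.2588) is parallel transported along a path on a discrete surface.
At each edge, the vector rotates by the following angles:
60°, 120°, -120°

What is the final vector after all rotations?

Total rotation: 60° + 120° + (-120°) = 60°. Final vector: (0.2588, 0.9659)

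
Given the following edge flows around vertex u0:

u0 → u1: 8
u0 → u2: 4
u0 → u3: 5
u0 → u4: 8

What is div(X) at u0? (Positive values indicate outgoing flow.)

Divergence = sum of outgoing flows = 8 + 4 + 5 + 8 = 25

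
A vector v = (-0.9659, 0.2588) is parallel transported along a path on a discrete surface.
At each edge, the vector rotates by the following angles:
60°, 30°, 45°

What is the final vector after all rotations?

Total rotation: 60° + 30° + 45° = 135°. Final vector: (0.5000, -0.8660)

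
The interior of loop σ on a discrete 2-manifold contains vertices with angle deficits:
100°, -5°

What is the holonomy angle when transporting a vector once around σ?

Holonomy = total enclosed curvature = 100° + (-5°) = 95°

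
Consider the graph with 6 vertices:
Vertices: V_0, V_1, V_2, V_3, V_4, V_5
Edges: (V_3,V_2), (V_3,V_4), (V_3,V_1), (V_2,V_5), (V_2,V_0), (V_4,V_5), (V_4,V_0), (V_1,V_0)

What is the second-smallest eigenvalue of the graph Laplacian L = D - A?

Degrees: deg(V_0) = 3, deg(V_1) = 2, deg(V_2) = 3, deg(V_3) = 3, deg(V_4) = 3, deg(V_5) = 2.
L = D − A with rows/columns ordered (V_0, V_1, V_2, V_3, V_4, V_5):
  [ 3, -1, -1,  0, -1,  0]
  [-1,  2,  0, -1,  0,  0]
  [-1,  0,  3, -1,  0, -1]
  [ 0, -1, -1,  3, -1,  0]
  [-1,  0,  0, -1,  3, -1]
  [ 0,  0, -1,  0, -1,  2]
Characteristic polynomial: det(λI − L) = λ(λ² − 7λ + 8)(λ − 3)³.
Roots: λ = 0; (λ² − 7λ + 8) = 0 ⇒ λ = (7 ± √17)/2 ≈ 1.4384, 5.5616; (λ − 3) = 0 ⇒ λ = 3 (multiplicity 3).
(Check: the roots sum (with multiplicity) to 16, matching trace L = Σdeg = 2·8 = 16.)
Laplacian eigenvalues: [0.0, 1.4384, 3.0, 3.0, 3.0, 5.5616]. Algebraic connectivity (smallest non-zero eigenvalue) = 1.4384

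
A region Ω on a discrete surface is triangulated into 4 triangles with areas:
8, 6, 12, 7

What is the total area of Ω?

8 + 6 + 12 + 7 = 33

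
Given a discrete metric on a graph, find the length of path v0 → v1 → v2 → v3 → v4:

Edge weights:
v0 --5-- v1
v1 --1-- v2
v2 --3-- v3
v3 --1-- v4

Arc length = 5 + 1 + 3 + 1 = 10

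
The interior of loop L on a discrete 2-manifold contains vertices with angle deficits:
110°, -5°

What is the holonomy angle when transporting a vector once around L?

Holonomy = total enclosed curvature = 110° + (-5°) = 105°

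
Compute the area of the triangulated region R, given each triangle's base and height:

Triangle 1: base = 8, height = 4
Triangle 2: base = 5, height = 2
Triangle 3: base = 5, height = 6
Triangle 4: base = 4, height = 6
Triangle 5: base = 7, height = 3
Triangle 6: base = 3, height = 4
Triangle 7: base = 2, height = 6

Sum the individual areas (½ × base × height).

(1/2)×8×4 + (1/2)×5×2 + (1/2)×5×6 + (1/2)×4×6 + (1/2)×7×3 + (1/2)×3×4 + (1/2)×2×6 = 70.5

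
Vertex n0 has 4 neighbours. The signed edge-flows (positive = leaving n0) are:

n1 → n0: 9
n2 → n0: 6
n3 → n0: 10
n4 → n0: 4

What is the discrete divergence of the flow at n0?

Divergence = sum of outgoing flows = (-9) + (-6) + (-10) + (-4) = -29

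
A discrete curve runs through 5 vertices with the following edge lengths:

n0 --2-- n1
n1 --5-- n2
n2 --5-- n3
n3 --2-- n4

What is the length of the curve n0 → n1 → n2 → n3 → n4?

Arc length = 2 + 5 + 5 + 2 = 14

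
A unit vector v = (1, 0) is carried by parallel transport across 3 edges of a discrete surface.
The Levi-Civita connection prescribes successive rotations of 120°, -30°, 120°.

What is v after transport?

Total rotation: 120° + (-30°) + 120° = 210° ≡ -150° (mod 360°). Final vector: (-0.8660, -0.5000)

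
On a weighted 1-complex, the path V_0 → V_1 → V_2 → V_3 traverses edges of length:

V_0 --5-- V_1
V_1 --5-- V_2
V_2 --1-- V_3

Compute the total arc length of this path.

Arc length = 5 + 5 + 1 = 11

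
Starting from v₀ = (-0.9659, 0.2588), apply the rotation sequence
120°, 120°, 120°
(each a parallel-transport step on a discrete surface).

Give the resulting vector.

Total rotation: 120° + 120° + 120° = 360° ≡ 0° (mod 360°). Final vector: (-0.9659, 0.2588)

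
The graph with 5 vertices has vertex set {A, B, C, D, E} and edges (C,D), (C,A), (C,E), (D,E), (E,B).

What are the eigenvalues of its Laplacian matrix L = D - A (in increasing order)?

Degrees: deg(A) = 1, deg(B) = 1, deg(C) = 3, deg(D) = 2, deg(E) = 3.
L = D − A with rows/columns ordered (A, B, C, D, E):
  [ 1,  0, -1,  0,  0]
  [ 0,  1,  0,  0, -1]
  [-1,  0,  3, -1, -1]
  [ 0,  0, -1,  2, -1]
  [ 0, -1, -1, -1,  3]
Characteristic polynomial: det(λI − L) = λ(λ² − 5λ + 3)(λ² − 5λ + 5).
Roots: λ = 0; (λ² − 5λ + 3) = 0 ⇒ λ = (5 ± √13)/2 ≈ 0.6972, 4.3028; (λ² − 5λ + 5) = 0 ⇒ λ = (5 ± √5)/2 ≈ 1.382, 3.618.
(Check: the roots sum (with multiplicity) to 10, matching trace L = Σdeg = 2·5 = 10.)
Laplacian eigenvalues (increasing order): [0.0, 0.6972, 1.382, 3.618, 4.3028]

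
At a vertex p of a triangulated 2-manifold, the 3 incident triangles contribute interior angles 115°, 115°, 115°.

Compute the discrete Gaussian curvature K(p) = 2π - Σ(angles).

Sum of angles = 345°. K = 360° - 345° = 15° = π/12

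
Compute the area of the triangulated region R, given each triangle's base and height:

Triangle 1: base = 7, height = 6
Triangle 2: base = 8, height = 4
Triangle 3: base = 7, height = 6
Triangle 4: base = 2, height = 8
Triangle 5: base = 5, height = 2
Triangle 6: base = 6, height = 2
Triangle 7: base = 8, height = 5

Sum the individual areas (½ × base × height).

(1/2)×7×6 + (1/2)×8×4 + (1/2)×7×6 + (1/2)×2×8 + (1/2)×5×2 + (1/2)×6×2 + (1/2)×8×5 = 97.0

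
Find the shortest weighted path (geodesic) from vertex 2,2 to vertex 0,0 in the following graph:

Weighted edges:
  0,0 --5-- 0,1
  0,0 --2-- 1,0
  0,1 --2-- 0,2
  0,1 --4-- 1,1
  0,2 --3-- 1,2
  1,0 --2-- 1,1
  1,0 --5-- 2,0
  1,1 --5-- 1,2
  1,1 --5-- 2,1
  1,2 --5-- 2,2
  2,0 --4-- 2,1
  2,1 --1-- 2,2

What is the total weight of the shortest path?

Shortest path: 2,2 → 2,1 → 1,1 → 1,0 → 0,0, total weight = 10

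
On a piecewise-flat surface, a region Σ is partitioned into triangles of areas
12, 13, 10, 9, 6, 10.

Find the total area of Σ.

12 + 13 + 10 + 9 + 6 + 10 = 60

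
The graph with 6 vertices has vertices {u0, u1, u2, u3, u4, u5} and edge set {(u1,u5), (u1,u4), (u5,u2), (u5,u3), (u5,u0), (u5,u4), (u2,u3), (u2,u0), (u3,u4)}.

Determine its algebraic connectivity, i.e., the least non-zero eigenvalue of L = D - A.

Degrees: deg(u0) = 2, deg(u1) = 2, deg(u2) = 3, deg(u3) = 3, deg(u4) = 3, deg(u5) = 5.
L = D − A with rows/columns ordered (u0, u1, u2, u3, u4, u5):
  [ 2,  0, -1,  0,  0, -1]
  [ 0,  2,  0,  0, -1, -1]
  [-1,  0,  3, -1,  0, -1]
  [ 0,  0, -1,  3, -1, -1]
  [ 0, -1,  0, -1,  3, -1]
  [-1, -1, -1, -1, -1,  5]
Characteristic polynomial: det(λI − L) = λ(λ² − 5λ + 5)(λ² − 7λ + 11)(λ − 6).
Roots: λ = 0; (λ² − 5λ + 5) = 0 ⇒ λ = (5 ± √5)/2 ≈ 1.382, 3.618; (λ² − 7λ + 11) = 0 ⇒ λ = (7 ± √5)/2 ≈ 2.382, 4.618; (λ − 6) = 0 ⇒ λ = 6.
(Check: the roots sum (with multiplicity) to 18, matching trace L = Σdeg = 2·9 = 18.)
Laplacian eigenvalues: [0.0, 1.382, 2.382, 3.618, 4.618, 6.0]. Algebraic connectivity (smallest non-zero eigenvalue) = 1.382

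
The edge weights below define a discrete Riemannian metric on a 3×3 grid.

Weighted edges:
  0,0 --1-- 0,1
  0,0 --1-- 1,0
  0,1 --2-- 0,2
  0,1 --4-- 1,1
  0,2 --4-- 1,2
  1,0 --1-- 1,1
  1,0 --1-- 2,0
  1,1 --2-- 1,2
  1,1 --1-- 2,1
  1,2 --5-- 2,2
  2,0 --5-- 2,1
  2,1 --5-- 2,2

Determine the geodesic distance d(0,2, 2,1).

Shortest path: 0,2 → 0,1 → 0,0 → 1,0 → 1,1 → 2,1, total weight = 6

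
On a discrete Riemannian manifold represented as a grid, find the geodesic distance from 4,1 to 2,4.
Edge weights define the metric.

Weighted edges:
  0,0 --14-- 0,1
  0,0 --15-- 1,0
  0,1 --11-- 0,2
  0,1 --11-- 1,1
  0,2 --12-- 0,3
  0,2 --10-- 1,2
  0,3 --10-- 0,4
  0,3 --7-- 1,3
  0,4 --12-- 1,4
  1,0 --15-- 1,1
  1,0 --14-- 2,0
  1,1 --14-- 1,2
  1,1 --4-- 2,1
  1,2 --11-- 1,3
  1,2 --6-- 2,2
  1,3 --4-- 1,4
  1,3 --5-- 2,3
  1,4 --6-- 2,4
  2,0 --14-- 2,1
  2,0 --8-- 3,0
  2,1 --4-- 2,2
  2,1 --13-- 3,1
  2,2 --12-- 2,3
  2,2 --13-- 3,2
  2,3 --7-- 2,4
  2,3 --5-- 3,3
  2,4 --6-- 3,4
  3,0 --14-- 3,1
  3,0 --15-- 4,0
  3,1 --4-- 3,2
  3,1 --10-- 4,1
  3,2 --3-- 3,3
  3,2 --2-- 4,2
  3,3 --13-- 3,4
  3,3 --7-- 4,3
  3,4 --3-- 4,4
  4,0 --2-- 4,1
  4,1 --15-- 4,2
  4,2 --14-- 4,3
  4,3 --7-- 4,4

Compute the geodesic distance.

Shortest path: 4,1 → 3,1 → 3,2 → 3,3 → 2,3 → 2,4, total weight = 29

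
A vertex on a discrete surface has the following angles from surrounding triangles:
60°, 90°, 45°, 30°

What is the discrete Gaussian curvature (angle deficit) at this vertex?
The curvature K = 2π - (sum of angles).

Sum of angles = 225°. K = 360° - 225° = 135°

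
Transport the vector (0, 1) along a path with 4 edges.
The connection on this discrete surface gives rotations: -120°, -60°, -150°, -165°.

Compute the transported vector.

Total rotation: (-120°) + (-60°) + (-150°) + (-165°) = -495° ≡ -135° (mod 360°). Final vector: (0.7071, -0.7071)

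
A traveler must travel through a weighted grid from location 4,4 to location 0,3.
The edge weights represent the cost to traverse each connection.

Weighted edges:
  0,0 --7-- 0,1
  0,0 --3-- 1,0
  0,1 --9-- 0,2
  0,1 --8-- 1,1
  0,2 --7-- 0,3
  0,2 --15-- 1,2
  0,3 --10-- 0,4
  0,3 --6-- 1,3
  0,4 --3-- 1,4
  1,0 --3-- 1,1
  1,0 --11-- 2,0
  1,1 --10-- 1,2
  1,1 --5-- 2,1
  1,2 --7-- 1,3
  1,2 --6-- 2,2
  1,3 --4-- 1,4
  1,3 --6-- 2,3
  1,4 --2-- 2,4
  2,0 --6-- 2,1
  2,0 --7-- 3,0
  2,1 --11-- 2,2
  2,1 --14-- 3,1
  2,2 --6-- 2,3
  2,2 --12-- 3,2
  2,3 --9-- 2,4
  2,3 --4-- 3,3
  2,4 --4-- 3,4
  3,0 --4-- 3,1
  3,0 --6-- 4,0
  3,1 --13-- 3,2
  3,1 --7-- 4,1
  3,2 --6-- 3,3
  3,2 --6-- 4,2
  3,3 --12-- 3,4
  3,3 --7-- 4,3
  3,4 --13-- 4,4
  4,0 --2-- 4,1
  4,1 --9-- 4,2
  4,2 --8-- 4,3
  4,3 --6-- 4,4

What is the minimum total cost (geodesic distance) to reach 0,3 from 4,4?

Shortest path: 4,4 → 4,3 → 3,3 → 2,3 → 1,3 → 0,3, total weight = 29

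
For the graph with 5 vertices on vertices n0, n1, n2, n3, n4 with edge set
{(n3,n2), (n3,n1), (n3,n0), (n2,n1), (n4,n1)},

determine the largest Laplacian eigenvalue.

Degrees: deg(n0) = 1, deg(n1) = 3, deg(n2) = 2, deg(n3) = 3, deg(n4) = 1.
L = D − A with rows/columns ordered (n0, n1, n2, n3, n4):
  [ 1,  0,  0, -1,  0]
  [ 0,  3, -1, -1, -1]
  [ 0, -1,  2, -1,  0]
  [-1, -1, -1,  3,  0]
  [ 0, -1,  0,  0,  1]
Characteristic polynomial: det(λI − L) = λ(λ² − 5λ + 3)(λ² − 5λ + 5).
Roots: λ = 0; (λ² − 5λ + 3) = 0 ⇒ λ = (5 ± √13)/2 ≈ 0.6972, 4.3028; (λ² − 5λ + 5) = 0 ⇒ λ = (5 ± √5)/2 ≈ 1.382, 3.618.
(Check: the roots sum (with multiplicity) to 10, matching trace L = Σdeg = 2·5 = 10.)
Laplacian eigenvalues: [0.0, 0.6972, 1.382, 3.618, 4.3028]. Largest eigenvalue (spectral radius) = 4.3028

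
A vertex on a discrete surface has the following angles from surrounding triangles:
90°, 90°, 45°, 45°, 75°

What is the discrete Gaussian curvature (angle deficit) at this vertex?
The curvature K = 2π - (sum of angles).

Sum of angles = 345°. K = 360° - 345° = 15°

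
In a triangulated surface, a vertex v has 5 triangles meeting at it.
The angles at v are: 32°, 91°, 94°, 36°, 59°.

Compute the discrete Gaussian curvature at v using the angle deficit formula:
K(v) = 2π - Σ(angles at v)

Sum of angles = 312°. K = 360° - 312° = 48° = 4π/15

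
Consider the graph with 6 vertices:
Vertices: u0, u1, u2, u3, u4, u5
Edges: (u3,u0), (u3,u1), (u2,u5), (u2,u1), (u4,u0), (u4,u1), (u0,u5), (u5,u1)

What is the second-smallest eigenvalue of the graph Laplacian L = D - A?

Degrees: deg(u0) = 3, deg(u1) = 4, deg(u2) = 2, deg(u3) = 2, deg(u4) = 2, deg(u5) = 3.
L = D − A with rows/columns ordered (u0, u1, u2, u3, u4, u5):
  [ 3,  0,  0, -1, -1, -1]
  [ 0,  4, -1, -1, -1, -1]
  [ 0, -1,  2,  0,  0, -1]
  [-1, -1,  0,  2,  0,  0]
  [-1, -1,  0,  0,  2,  0]
  [-1, -1, -1,  0,  0,  3]
Characteristic polynomial: det(λI − L) = λ(λ² − 7λ + 8)(λ − 2)(λ − 3)(λ − 4).
Roots: λ = 0; (λ² − 7λ + 8) = 0 ⇒ λ = (7 ± √17)/2 ≈ 1.4384, 5.5616; (λ − 2) = 0 ⇒ λ = 2; (λ − 3) = 0 ⇒ λ = 3; (λ − 4) = 0 ⇒ λ = 4.
(Check: the roots sum (with multiplicity) to 16, matching trace L = Σdeg = 2·8 = 16.)
Laplacian eigenvalues: [0.0, 1.4384, 2.0, 3.0, 4.0, 5.5616]. Algebraic connectivity (smallest non-zero eigenvalue) = 1.4384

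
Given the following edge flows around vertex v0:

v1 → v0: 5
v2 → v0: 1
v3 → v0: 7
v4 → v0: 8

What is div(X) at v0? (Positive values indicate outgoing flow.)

Divergence = sum of outgoing flows = (-5) + (-1) + (-7) + (-8) = -21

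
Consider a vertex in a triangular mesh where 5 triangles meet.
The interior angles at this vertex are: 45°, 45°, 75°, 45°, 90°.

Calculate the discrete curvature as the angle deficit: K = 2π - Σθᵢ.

Sum of angles = 300°. K = 360° - 300° = 60°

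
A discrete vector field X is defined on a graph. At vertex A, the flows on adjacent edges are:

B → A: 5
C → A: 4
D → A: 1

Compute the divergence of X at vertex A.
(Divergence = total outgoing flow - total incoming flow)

Divergence = sum of outgoing flows = (-5) + (-4) + (-1) = -10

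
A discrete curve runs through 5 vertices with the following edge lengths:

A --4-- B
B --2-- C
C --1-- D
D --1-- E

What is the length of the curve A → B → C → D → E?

Arc length = 4 + 2 + 1 + 1 = 8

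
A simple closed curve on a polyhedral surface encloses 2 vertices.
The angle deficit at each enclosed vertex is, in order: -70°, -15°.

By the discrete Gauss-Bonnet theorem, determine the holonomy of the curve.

Holonomy = total enclosed curvature = (-70°) + (-15°) = -85°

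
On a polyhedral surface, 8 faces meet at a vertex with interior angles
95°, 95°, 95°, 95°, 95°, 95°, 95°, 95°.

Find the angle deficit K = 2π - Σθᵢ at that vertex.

Sum of angles = 760°. K = 360° - 760° = -400°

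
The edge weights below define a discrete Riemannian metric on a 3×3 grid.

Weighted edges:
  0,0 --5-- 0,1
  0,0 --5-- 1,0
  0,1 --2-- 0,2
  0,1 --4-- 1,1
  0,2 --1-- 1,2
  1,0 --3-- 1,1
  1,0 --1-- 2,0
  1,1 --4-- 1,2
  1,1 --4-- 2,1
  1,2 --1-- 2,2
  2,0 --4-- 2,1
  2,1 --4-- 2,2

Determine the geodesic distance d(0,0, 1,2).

Shortest path: 0,0 → 0,1 → 0,2 → 1,2, total weight = 8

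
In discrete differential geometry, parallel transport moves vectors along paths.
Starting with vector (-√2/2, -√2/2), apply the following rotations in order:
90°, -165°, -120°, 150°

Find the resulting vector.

Total rotation: 90° + (-165°) + (-120°) + 150° = -45°. Final vector: (-1, 0)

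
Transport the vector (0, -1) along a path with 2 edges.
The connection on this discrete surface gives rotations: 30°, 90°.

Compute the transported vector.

Total rotation: 30° + 90° = 120°. Final vector: (0.8660, 0.5000)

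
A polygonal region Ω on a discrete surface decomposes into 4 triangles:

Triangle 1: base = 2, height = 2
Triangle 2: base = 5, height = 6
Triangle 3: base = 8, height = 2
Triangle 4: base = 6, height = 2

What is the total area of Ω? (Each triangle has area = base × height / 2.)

(1/2)×2×2 + (1/2)×5×6 + (1/2)×8×2 + (1/2)×6×2 = 31.0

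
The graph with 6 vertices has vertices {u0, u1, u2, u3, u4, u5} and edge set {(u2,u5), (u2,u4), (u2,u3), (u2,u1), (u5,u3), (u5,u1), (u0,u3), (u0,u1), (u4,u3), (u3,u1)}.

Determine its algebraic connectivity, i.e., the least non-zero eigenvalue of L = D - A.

Degrees: deg(u0) = 2, deg(u1) = 4, deg(u2) = 4, deg(u3) = 5, deg(u4) = 2, deg(u5) = 3.
L = D − A with rows/columns ordered (u0, u1, u2, u3, u4, u5):
  [ 2, -1,  0, -1,  0,  0]
  [-1,  4, -1, -1,  0, -1]
  [ 0, -1,  4, -1, -1, -1]
  [-1, -1, -1,  5, -1, -1]
  [ 0,  0, -1, -1,  2,  0]
  [ 0, -1, -1, -1,  0,  3]
Characteristic polynomial: det(λI − L) = λ(λ² − 7λ + 9)(λ² − 7λ + 11)(λ − 6).
Roots: λ = 0; (λ² − 7λ + 9) = 0 ⇒ λ = (7 ± √13)/2 ≈ 1.6972, 5.3028; (λ² − 7λ + 11) = 0 ⇒ λ = (7 ± √5)/2 ≈ 2.382, 4.618; (λ − 6) = 0 ⇒ λ = 6.
(Check: the roots sum (with multiplicity) to 20, matching trace L = Σdeg = 2·10 = 20.)
Laplacian eigenvalues: [0.0, 1.6972, 2.382, 4.618, 5.3028, 6.0]. Algebraic connectivity (smallest non-zero eigenvalue) = 1.6972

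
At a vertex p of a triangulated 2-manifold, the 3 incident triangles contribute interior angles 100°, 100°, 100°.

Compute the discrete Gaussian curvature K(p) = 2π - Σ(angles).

Sum of angles = 300°. K = 360° - 300° = 60°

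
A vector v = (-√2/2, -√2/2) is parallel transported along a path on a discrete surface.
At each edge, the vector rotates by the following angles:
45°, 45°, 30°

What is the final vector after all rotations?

Total rotation: 45° + 45° + 30° = 120°. Final vector: (0.9659, -0.2588)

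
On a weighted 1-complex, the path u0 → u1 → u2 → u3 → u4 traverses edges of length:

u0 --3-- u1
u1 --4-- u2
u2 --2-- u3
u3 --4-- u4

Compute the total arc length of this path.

Arc length = 3 + 4 + 2 + 4 = 13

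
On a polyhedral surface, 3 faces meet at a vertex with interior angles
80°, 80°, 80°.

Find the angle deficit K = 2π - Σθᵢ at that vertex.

Sum of angles = 240°. K = 360° - 240° = 120° = 2π/3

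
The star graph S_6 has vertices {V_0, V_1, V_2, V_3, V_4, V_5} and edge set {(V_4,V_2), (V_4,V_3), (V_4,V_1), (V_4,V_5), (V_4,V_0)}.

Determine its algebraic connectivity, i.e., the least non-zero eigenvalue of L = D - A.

The star S_6 is the complete bipartite graph K_{1,5} (one hub of degree 5, 5 leaves of degree 1). The Laplacian spectrum of K_{p,q} is 0, p (multiplicity q−1), q (multiplicity p−1), p+q. With p = 1, q = 5: 0 once, 1 with multiplicity 4, and 6 once. (Check: trace L = sum of degrees = 10 = 4·1 + 6.)
Laplacian eigenvalues: [0.0, 1.0, 1.0, 1.0, 1.0, 6.0]. Algebraic connectivity (smallest non-zero eigenvalue) = 1.0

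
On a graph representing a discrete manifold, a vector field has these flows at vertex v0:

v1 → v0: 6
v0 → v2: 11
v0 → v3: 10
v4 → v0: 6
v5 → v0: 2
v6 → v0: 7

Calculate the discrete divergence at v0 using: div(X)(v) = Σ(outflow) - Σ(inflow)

Divergence = sum of outgoing flows = (-6) + 11 + 10 + (-6) + (-2) + (-7) = 0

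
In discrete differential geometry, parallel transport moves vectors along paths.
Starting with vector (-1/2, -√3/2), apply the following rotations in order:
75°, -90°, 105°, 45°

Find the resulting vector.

Total rotation: 75° + (-90°) + 105° + 45° = 135°. Final vector: (0.9659, 0.2588)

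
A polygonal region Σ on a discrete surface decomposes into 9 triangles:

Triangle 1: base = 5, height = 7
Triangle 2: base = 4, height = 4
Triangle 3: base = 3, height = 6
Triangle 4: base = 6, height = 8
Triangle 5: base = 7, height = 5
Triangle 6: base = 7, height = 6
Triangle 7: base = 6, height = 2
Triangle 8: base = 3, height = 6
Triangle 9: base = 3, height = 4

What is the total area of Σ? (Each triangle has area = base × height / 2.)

(1/2)×5×7 + (1/2)×4×4 + (1/2)×3×6 + (1/2)×6×8 + (1/2)×7×5 + (1/2)×7×6 + (1/2)×6×2 + (1/2)×3×6 + (1/2)×3×4 = 118.0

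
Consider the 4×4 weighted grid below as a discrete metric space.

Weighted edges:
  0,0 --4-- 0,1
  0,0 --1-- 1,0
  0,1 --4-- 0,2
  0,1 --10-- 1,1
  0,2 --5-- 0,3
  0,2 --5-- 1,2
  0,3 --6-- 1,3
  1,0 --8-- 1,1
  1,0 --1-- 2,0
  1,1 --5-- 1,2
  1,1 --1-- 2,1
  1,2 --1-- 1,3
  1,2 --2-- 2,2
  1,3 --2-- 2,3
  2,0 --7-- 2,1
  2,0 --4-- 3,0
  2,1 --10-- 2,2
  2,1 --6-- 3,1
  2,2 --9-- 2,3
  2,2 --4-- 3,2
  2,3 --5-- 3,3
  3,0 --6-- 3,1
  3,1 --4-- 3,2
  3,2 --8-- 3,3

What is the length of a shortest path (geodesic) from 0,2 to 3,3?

Shortest path: 0,2 → 1,2 → 1,3 → 2,3 → 3,3, total weight = 13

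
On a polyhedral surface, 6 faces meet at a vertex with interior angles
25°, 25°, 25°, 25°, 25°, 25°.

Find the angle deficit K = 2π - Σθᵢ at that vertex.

Sum of angles = 150°. K = 360° - 150° = 210° = 7π/6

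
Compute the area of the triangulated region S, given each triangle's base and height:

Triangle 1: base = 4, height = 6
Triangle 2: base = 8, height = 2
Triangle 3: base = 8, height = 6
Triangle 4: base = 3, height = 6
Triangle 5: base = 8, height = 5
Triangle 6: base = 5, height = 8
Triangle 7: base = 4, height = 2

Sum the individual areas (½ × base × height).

(1/2)×4×6 + (1/2)×8×2 + (1/2)×8×6 + (1/2)×3×6 + (1/2)×8×5 + (1/2)×5×8 + (1/2)×4×2 = 97.0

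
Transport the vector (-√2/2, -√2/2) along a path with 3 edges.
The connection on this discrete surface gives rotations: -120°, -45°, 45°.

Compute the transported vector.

Total rotation: (-120°) + (-45°) + 45° = -120°. Final vector: (-0.2588, 0.9659)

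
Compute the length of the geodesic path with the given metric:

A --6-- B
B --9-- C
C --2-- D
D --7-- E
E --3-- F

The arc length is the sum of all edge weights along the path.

Arc length = 6 + 9 + 2 + 7 + 3 = 27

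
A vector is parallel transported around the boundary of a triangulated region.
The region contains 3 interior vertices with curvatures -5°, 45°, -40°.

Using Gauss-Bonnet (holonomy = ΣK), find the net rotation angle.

Holonomy = total enclosed curvature = (-5°) + 45° + (-40°) = 0°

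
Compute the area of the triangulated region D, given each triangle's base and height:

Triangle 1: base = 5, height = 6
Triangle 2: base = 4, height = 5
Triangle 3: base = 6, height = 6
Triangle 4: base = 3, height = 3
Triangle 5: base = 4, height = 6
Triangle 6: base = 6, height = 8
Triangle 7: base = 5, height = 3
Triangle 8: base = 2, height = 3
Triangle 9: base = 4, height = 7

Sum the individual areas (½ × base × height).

(1/2)×5×6 + (1/2)×4×5 + (1/2)×6×6 + (1/2)×3×3 + (1/2)×4×6 + (1/2)×6×8 + (1/2)×5×3 + (1/2)×2×3 + (1/2)×4×7 = 108.0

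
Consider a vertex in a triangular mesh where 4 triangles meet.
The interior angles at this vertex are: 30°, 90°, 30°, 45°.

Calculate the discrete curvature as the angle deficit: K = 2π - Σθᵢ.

Sum of angles = 195°. K = 360° - 195° = 165° = 11π/12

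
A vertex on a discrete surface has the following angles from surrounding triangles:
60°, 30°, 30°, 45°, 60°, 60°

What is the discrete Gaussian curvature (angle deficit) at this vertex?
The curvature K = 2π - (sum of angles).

Sum of angles = 285°. K = 360° - 285° = 75°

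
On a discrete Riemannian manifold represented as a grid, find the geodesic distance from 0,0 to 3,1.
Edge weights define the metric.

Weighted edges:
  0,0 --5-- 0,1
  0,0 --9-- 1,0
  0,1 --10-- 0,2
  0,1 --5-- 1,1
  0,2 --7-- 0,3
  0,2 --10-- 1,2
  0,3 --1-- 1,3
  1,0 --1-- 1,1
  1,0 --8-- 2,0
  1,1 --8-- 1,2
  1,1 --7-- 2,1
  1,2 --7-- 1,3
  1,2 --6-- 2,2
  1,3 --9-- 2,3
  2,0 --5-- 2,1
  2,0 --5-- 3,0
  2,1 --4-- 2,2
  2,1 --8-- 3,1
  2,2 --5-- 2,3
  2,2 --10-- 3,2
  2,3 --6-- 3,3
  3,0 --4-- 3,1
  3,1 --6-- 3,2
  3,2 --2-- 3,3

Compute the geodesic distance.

Shortest path: 0,0 → 0,1 → 1,1 → 2,1 → 3,1, total weight = 25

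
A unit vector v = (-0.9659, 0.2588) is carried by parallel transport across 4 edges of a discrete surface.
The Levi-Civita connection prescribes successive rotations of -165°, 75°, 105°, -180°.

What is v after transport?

Total rotation: (-165°) + 75° + 105° + (-180°) = -165°. Final vector: (1, 0)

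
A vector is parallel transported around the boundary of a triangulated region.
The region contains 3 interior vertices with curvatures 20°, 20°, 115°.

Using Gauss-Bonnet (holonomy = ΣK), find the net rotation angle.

Holonomy = total enclosed curvature = 20° + 20° + 115° = 155°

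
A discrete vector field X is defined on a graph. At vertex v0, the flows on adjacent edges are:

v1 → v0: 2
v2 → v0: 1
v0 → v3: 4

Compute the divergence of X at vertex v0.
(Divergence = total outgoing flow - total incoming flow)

Divergence = sum of outgoing flows = (-2) + (-1) + 4 = 1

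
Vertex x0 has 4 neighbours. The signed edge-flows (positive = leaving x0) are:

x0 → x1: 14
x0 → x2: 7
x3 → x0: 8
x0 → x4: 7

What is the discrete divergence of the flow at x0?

Divergence = sum of outgoing flows = 14 + 7 + (-8) + 7 = 20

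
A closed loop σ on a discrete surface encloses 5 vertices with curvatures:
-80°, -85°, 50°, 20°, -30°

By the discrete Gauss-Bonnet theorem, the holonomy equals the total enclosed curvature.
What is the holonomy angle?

Holonomy = total enclosed curvature = (-80°) + (-85°) + 50° + 20° + (-30°) = -125°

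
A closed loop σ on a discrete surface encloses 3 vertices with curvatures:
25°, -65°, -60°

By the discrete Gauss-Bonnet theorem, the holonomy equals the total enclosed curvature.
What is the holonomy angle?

Holonomy = total enclosed curvature = 25° + (-65°) + (-60°) = -100°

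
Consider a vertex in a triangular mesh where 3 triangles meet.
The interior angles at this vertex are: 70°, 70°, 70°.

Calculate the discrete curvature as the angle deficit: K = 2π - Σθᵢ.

Sum of angles = 210°. K = 360° - 210° = 150° = 5π/6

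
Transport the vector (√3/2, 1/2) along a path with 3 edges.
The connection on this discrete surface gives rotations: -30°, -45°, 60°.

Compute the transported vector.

Total rotation: (-30°) + (-45°) + 60° = -15°. Final vector: (0.9659, 0.2588)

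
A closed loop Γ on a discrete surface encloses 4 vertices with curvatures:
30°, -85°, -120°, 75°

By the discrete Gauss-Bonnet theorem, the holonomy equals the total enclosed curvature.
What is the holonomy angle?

Holonomy = total enclosed curvature = 30° + (-85°) + (-120°) + 75° = -100°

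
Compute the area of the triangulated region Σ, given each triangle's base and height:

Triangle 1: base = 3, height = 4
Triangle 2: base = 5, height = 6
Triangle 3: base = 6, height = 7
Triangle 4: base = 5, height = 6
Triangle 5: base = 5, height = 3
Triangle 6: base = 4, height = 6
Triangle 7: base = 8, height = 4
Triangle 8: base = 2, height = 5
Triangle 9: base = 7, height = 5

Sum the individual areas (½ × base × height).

(1/2)×3×4 + (1/2)×5×6 + (1/2)×6×7 + (1/2)×5×6 + (1/2)×5×3 + (1/2)×4×6 + (1/2)×8×4 + (1/2)×2×5 + (1/2)×7×5 = 115.0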